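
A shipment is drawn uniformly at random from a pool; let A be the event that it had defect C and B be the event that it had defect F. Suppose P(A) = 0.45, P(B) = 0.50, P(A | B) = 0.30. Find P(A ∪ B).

0.80

P(A ∩ B) = P(B)·P(A|B) = 0.50 × 0.30 = 0.15
P(A ∪ B) = 0.45 + 0.50 − 0.15 = 0.80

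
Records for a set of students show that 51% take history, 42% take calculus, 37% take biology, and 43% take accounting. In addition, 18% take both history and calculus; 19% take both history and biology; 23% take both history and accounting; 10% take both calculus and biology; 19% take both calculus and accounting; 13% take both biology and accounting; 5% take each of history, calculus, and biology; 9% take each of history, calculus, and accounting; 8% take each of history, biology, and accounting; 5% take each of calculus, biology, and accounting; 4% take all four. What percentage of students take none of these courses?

P(≥1) = 51 + 42 + 37 + 43 − 18 − 19 − 23 − 10 − 19 − 13 + 5 + 9 + 8 + 5 − 4 = 94%
P(none) = 100% − 94% = 6%

6%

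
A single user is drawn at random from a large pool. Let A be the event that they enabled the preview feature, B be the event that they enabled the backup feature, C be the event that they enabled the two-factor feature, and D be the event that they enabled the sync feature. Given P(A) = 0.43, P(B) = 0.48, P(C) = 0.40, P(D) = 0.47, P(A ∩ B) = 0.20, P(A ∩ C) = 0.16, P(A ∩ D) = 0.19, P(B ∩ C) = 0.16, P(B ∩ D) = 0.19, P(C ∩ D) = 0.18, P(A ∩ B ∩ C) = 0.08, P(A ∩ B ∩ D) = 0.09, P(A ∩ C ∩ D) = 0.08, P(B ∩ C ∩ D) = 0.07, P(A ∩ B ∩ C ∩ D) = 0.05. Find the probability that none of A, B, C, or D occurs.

By inclusion-exclusion,
P(A ∪ B ∪ C ∪ D) = 0.43 + 0.48 + 0.40 + 0.47 − 0.20 − 0.16 − 0.19 − 0.16 − 0.19 − 0.18 + 0.08 + 0.09 + 0.08 + 0.07 − 0.05 = 0.97
P(none) = 1 − 0.97 = 0.03

0.03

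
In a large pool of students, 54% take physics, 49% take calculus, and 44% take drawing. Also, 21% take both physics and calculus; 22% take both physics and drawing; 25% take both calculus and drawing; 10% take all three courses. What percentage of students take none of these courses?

P(union) = 54 + 49 + 44 − 21 − 22 − 25 + 10 = 89%
P(none) = 100% − 89% = 11%

11%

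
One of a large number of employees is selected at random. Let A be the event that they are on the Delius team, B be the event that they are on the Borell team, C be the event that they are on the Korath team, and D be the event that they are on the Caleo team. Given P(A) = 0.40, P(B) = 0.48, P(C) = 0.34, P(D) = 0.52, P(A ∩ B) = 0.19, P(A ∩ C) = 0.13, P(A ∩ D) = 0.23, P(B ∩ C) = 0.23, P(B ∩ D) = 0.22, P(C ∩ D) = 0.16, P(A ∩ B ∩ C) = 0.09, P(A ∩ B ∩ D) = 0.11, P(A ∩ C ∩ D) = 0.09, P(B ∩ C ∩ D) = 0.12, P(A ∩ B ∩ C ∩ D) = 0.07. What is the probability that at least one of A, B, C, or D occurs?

P(A ∪ B ∪ C ∪ D) = 0.40 + 0.48 + 0.34 + 0.52 − 0.19 − 0.13 − 0.23 − 0.23 − 0.22 − 0.16 + 0.09 + 0.11 + 0.09 + 0.12 − 0.07 = 0.92

0.92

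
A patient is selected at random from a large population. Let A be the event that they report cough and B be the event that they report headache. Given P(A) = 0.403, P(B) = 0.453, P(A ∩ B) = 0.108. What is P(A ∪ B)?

0.748

P(A ∪ B) = 0.403 + 0.453 − 0.108 = 0.748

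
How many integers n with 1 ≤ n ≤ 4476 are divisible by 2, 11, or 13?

Inclusion–exclusion gives
⌊4476/2⌋ + ⌊4476/11⌋ + ⌊4476/13⌋ − ⌊4476/22⌋ − ⌊4476/26⌋ − ⌊4476/143⌋ + ⌊4476/286⌋ = 2238 + 406 + 344 − 203 − 172 − 31 + 15 = 2597

2597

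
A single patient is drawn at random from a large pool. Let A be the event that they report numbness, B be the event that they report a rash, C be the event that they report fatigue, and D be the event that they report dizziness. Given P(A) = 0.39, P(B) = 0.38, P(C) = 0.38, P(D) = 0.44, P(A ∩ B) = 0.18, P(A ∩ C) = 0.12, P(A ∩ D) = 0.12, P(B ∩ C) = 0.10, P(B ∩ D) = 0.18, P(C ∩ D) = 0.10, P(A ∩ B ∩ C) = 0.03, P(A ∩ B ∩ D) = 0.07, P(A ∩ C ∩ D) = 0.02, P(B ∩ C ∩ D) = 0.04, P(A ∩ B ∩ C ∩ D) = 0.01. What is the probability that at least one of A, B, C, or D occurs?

0.94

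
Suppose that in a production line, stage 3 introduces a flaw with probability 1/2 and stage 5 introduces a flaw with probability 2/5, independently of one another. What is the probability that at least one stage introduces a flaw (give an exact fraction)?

7/10

P(none) = (1 − 1/2) × (1 − 2/5) = 1/2 × 3/5 = 3/10
P(at least one) = 1 − 3/10 = 7/10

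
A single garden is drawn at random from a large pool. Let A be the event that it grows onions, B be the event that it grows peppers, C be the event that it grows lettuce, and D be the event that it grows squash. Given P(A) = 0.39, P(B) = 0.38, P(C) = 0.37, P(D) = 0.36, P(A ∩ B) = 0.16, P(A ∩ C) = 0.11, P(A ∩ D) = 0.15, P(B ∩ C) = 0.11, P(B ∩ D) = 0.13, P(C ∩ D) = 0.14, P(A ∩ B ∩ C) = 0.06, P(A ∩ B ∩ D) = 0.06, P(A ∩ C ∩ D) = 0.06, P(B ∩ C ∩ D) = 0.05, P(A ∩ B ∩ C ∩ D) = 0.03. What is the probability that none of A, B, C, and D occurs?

P(A ∪ B ∪ C ∪ D) = 0.39 + 0.38 + 0.37 + 0.36 − 0.16 − 0.11 − 0.15 − 0.11 − 0.13 − 0.14 + 0.06 + 0.06 + 0.06 + 0.05 − 0.03 = 0.90
P(none) = 1 − 0.90 = 0.10

0.10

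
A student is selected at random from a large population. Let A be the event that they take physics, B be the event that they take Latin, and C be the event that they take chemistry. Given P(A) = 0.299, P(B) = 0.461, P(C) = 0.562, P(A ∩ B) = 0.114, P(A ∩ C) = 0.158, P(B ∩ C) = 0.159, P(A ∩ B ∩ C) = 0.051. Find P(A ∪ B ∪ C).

0.942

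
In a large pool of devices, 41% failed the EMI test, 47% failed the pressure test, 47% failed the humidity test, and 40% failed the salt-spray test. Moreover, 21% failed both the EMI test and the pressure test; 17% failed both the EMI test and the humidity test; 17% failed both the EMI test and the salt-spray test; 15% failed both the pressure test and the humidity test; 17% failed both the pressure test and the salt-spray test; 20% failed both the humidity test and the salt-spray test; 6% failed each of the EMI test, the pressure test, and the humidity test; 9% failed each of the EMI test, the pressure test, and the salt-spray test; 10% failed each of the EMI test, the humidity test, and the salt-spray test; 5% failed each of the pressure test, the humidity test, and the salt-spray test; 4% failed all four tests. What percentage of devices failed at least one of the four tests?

94%

By inclusion–exclusion:
P(union) = 41 + 47 + 47 + 40 − 21 − 17 − 17 − 15 − 17 − 20 + 6 + 9 + 10 + 5 − 4 = 94%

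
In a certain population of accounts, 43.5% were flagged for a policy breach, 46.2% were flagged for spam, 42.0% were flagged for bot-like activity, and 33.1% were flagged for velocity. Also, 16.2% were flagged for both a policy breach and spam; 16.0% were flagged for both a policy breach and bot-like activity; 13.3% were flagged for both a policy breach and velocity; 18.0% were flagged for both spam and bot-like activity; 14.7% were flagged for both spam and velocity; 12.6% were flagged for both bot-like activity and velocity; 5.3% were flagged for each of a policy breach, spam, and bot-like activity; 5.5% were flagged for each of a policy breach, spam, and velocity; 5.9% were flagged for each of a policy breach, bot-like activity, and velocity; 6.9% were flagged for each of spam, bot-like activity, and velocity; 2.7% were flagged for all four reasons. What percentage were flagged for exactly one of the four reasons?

43.2%

P(exactly one) = 43.5 + 46.2 + 42.0 + 33.1 − 2·16.2 − 2·16.0 − 2·13.3 − 2·18.0 − 2·14.7 − 2·12.6 + 3·5.3 + 3·5.5 + 3·5.9 + 3·6.9 − 4·2.7 = 43.2%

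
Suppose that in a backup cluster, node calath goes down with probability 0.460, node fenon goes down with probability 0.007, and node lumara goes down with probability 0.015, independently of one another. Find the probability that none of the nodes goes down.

0.5281767

Since the events are independent, P(none) is the product of the individual non-occurrence probabilities.
P(none) = (1 − 0.460) × (1 − 0.007) × (1 − 0.015) = 0.540 × 0.993 × 0.985 = 0.5281767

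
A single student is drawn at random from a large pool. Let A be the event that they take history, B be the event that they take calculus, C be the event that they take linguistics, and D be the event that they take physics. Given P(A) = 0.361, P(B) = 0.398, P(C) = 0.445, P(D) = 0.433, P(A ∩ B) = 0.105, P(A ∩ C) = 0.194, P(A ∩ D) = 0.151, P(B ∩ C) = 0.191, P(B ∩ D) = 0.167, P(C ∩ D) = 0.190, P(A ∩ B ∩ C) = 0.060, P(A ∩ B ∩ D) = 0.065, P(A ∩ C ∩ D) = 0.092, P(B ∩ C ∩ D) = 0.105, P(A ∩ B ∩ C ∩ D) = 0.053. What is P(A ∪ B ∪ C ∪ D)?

0.908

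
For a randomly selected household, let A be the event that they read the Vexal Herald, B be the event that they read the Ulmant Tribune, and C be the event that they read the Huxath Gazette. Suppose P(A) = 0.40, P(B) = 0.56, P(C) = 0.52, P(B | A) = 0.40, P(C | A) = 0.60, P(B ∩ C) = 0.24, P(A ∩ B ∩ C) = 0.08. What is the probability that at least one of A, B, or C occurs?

0.92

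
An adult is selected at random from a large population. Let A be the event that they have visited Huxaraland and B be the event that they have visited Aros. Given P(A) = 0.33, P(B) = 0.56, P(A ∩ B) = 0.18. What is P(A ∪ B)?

0.71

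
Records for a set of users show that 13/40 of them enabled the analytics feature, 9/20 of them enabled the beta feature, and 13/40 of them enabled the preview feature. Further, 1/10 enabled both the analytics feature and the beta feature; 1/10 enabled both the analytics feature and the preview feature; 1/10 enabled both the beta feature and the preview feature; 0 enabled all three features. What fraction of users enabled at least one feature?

4/5

P(at least one) = 13/40 + 9/20 + 13/40 − 1/10 − 1/10 − 1/10 + 0 = 4/5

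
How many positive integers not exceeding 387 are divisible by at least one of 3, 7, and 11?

Using inclusion–exclusion:
129 + 55 + 35 − 18 − 11 − 5 + 1 = 186

186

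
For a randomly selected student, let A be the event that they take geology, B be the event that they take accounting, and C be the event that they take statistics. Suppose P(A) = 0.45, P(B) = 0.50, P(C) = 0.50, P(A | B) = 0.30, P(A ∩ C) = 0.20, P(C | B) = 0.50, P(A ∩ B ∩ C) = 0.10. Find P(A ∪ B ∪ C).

P(A ∩ B) = P(B)·P(A|B) = 0.50 × 0.30 = 0.15
P(B ∩ C) = P(B)·P(C|B) = 0.50 × 0.50 = 0.25
By inclusion-exclusion,
P(A ∪ B ∪ C) = 0.45 + 0.50 + 0.50 − 0.15 − 0.20 − 0.25 + 0.10 = 0.95

0.95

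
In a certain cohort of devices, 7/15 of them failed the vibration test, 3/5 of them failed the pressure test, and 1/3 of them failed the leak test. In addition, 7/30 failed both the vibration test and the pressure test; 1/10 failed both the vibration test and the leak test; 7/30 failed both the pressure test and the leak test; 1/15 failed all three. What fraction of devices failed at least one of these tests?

P(union) = 7/15 + 3/5 + 1/3 − 7/30 − 1/10 − 7/30 + 1/15 = 9/10

9/10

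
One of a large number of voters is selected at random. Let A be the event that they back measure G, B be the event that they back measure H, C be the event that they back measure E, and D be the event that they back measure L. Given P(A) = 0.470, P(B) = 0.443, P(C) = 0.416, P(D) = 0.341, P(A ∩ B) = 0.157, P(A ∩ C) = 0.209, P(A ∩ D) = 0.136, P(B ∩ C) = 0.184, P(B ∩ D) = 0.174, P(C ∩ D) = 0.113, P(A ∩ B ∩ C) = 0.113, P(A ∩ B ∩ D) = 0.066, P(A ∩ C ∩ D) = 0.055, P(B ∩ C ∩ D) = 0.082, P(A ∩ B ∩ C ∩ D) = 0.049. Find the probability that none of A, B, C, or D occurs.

Apply inclusion-exclusion:
P(A ∪ B ∪ C ∪ D) = 0.470 + 0.443 + 0.416 + 0.341 − 0.157 − 0.209 − 0.136 − 0.184 − 0.174 − 0.113 + 0.113 + 0.066 + 0.055 + 0.082 − 0.049 = 0.964
P(none) = 1 − 0.964 = 0.036

0.036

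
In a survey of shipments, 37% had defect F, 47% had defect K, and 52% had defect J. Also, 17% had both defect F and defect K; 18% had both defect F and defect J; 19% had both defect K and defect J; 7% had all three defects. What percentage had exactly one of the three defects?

49%

By inclusion–exclusion (exactly-one form):
P(exactly one) = 37 + 47 + 52 − 2·17 − 2·18 − 2·19 + 3·7 = 49%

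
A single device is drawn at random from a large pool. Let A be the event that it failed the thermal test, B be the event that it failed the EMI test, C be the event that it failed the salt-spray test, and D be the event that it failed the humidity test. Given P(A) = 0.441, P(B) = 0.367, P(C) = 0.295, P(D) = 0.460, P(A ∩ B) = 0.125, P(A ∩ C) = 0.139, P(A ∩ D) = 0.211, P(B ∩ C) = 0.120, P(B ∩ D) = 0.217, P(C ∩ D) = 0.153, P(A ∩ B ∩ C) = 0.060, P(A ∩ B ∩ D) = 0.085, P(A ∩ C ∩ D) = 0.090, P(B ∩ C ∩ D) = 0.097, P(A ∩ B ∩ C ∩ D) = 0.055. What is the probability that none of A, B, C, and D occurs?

0.125

By inclusion-exclusion,
P(A ∪ B ∪ C ∪ D) = 0.441 + 0.367 + 0.295 + 0.460 − 0.125 − 0.139 − 0.211 − 0.120 − 0.217 − 0.153 + 0.060 + 0.085 + 0.090 + 0.097 − 0.055 = 0.875
P(none) = 1 − 0.875 = 0.125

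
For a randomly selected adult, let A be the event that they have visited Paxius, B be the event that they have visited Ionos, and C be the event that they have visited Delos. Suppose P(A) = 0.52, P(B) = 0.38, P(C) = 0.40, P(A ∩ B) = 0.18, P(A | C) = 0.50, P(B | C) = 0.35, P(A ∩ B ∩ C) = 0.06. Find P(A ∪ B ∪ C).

P(A ∩ C) = P(C)·P(A|C) = 0.40 × 0.50 = 0.20
P(B ∩ C) = P(C)·P(B|C) = 0.40 × 0.35 = 0.14
By inclusion-exclusion,
P(A ∪ B ∪ C) = 0.52 + 0.38 + 0.40 − 0.18 − 0.20 − 0.14 + 0.06 = 0.84

0.84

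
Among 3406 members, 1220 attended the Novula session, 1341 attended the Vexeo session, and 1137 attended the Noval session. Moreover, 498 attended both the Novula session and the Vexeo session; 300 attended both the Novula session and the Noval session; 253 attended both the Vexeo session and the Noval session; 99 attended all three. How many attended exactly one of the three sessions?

Using the inclusion–exclusion count for exactly one event:
|exactly one| = 1220 + 1341 + 1137 − 2·498 − 2·300 − 2·253 + 3·99 = 1893

1893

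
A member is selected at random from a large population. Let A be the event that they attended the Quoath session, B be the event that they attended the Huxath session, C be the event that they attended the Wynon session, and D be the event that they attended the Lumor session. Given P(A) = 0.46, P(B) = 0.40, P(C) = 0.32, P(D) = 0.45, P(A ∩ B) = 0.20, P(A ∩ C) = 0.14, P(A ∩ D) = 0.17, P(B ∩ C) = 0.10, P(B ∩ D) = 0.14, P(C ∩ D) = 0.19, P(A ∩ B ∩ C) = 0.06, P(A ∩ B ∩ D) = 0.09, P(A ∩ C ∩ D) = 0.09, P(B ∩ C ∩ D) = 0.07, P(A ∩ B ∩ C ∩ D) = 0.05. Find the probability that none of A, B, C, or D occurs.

0.05

P(A ∪ B ∪ C ∪ D) = 0.46 + 0.40 + 0.32 + 0.45 − 0.20 − 0.14 − 0.17 − 0.10 − 0.14 − 0.19 + 0.06 + 0.09 + 0.09 + 0.07 − 0.05 = 0.95
P(none) = 1 − 0.95 = 0.05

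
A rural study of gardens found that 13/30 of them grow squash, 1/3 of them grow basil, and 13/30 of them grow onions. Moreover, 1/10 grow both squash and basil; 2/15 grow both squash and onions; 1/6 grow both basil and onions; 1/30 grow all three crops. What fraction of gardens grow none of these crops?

1/6

Inclusion–exclusion gives
P(union) = 13/30 + 1/3 + 13/30 − 1/10 − 2/15 − 1/6 + 1/30 = 5/6
P(none) = 1 − 5/6 = 1/6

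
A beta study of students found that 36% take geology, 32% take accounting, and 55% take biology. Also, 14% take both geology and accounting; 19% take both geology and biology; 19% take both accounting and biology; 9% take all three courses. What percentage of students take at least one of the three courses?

Using inclusion–exclusion:
P(union) = 36 + 32 + 55 − 14 − 19 − 19 + 9 = 80%

80%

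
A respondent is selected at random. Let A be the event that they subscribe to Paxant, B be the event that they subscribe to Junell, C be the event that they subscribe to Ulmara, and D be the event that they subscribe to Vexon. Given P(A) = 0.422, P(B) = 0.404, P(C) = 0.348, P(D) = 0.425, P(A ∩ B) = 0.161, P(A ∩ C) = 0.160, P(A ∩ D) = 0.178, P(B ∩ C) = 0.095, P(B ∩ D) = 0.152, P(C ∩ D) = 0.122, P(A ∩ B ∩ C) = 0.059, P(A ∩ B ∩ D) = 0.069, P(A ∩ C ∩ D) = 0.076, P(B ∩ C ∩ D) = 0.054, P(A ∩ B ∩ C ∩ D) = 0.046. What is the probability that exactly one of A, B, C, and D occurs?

0.453

P(exactly one) = 0.422 + 0.404 + 0.348 + 0.425 − 2·0.161 − 2·0.160 − 2·0.178 − 2·0.095 − 2·0.152 − 2·0.122 + 3·0.059 + 3·0.069 + 3·0.076 + 3·0.054 − 4·0.046 = 0.453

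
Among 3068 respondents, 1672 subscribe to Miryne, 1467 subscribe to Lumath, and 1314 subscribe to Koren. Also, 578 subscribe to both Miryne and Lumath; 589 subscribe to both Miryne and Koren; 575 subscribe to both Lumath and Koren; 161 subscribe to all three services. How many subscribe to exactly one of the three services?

By inclusion–exclusion (exactly-one form):
|exactly one| = 1672 + 1467 + 1314 − 2·578 − 2·589 − 2·575 + 3·161 = 1452

1452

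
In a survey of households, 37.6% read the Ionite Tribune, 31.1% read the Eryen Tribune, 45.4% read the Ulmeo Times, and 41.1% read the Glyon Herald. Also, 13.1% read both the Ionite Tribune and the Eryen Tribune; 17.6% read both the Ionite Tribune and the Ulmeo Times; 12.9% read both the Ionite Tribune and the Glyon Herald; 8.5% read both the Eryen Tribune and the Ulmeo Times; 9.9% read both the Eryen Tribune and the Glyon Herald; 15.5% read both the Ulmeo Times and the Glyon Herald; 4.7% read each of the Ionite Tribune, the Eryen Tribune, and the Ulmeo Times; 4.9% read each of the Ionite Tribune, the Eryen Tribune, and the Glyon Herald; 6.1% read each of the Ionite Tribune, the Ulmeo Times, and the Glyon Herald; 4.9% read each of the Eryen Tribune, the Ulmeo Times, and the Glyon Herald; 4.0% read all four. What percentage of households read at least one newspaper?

94.3%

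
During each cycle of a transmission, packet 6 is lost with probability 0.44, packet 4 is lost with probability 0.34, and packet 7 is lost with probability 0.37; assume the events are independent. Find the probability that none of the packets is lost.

0.232848

P(none) = (1 − 0.44) × (1 − 0.34) × (1 − 0.37) = 0.56 × 0.66 × 0.63 = 0.232848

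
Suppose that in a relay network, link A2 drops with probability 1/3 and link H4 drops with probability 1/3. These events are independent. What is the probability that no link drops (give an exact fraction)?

P(none) = (1 − 1/3) × (1 − 1/3) = 2/3 × 2/3 = 4/9

4/9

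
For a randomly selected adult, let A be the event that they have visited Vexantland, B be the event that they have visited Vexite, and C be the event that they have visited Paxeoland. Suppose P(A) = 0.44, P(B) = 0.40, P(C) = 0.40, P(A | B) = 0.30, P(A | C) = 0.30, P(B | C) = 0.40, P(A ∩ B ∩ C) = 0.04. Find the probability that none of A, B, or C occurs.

0.12

P(A ∩ B) = P(B)·P(A|B) = 0.40 × 0.30 = 0.12
P(A ∩ C) = P(C)·P(A|C) = 0.40 × 0.30 = 0.12
P(B ∩ C) = P(C)·P(B|C) = 0.40 × 0.40 = 0.16
By inclusion-exclusion,
P(A ∪ B ∪ C) = 0.44 + 0.40 + 0.40 − 0.12 − 0.12 − 0.16 + 0.04 = 0.88
P(none) = 1 − 0.88 = 0.12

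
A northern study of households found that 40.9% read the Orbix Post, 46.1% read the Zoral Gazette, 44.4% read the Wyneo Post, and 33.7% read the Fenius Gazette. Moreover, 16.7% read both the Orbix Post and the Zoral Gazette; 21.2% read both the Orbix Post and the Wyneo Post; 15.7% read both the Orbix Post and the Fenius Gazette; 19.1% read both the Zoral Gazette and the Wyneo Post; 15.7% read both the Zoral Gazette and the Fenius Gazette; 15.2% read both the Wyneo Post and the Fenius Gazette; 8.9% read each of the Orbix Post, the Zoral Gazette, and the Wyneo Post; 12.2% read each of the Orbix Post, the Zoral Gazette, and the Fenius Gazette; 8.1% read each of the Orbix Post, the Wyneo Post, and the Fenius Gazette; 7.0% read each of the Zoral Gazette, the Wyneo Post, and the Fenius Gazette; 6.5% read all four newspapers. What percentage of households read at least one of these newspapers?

91.2%

Inclusion–exclusion gives
P(at least one) = 40.9 + 46.1 + 44.4 + 33.7 − 16.7 − 21.2 − 15.7 − 19.1 − 15.7 − 15.2 + 8.9 + 12.2 + 8.1 + 7.0 − 6.5 = 91.2%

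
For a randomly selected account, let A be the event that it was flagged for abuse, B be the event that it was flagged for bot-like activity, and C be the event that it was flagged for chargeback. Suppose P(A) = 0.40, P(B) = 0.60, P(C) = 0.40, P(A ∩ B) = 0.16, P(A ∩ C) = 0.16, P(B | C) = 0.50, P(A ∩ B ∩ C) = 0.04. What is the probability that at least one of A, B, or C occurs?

0.92

P(B ∩ C) = P(C)·P(B|C) = 0.40 × 0.50 = 0.20
P(A ∪ B ∪ C) = 0.40 + 0.60 + 0.40 − 0.16 − 0.16 − 0.20 + 0.04 = 0.92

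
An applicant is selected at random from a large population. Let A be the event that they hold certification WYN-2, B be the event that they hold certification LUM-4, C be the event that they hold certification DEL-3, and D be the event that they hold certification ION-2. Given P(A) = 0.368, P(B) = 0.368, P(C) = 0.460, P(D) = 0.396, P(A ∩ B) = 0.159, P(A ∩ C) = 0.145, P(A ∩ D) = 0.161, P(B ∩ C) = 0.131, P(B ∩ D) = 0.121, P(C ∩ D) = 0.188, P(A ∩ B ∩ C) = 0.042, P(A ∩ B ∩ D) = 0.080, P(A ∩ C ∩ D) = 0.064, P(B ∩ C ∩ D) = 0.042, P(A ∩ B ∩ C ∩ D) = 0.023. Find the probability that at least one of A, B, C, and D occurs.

0.892

Using inclusion–exclusion:
P(A ∪ B ∪ C ∪ D) = 0.368 + 0.368 + 0.460 + 0.396 − 0.159 − 0.145 − 0.161 − 0.131 − 0.121 − 0.188 + 0.042 + 0.080 + 0.064 + 0.042 − 0.023 = 0.892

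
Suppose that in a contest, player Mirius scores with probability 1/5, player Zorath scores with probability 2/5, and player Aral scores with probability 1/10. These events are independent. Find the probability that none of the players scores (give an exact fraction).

P(none) = (1 − 1/5) × (1 − 2/5) × (1 − 1/10) = 4/5 × 3/5 × 9/10 = 54/125

54/125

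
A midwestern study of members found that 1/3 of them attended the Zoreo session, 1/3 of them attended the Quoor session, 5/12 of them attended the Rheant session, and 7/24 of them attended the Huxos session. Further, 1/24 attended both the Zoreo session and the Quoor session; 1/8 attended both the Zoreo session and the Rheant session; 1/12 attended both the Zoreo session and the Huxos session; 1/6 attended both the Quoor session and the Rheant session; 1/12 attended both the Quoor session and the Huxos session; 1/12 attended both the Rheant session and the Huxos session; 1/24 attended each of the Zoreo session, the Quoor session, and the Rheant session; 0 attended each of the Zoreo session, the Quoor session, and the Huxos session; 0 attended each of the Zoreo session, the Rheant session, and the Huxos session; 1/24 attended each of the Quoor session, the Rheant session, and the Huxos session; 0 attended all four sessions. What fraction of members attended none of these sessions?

P(union) = 1/3 + 1/3 + 5/12 + 7/24 − 1/24 − 1/8 − 1/12 − 1/6 − 1/12 − 1/12 + 1/24 + 0 + 0 + 1/24 − 0 = 7/8
P(none) = 1 − 7/8 = 1/8

1/8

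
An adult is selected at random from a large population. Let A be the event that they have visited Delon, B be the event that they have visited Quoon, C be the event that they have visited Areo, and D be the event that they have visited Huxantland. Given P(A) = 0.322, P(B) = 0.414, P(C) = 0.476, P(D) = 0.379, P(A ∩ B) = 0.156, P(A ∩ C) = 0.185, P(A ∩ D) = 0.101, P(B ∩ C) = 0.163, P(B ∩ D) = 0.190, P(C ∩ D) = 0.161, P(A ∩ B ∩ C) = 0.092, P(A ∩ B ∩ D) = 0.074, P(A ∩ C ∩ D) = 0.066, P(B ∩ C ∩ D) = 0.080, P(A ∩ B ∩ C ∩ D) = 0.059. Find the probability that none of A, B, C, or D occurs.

By inclusion–exclusion:
P(A ∪ B ∪ C ∪ D) = 0.322 + 0.414 + 0.476 + 0.379 − 0.156 − 0.185 − 0.101 − 0.163 − 0.190 − 0.161 + 0.092 + 0.074 + 0.066 + 0.080 − 0.059 = 0.888
P(none) = 1 − 0.888 = 0.112

0.112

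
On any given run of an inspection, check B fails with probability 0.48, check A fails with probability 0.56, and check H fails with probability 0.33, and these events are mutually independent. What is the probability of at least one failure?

P(none) = (1 − 0.48) × (1 − 0.56) × (1 − 0.33) = 0.52 × 0.44 × 0.67 = 0.153296
P(at least one) = 1 − 0.153296 = 0.846704

0.846704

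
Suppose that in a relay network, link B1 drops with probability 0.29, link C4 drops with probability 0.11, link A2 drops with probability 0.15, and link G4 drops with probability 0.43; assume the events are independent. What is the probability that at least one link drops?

P(none) = (1 − 0.29) × (1 − 0.11) × (1 − 0.15) × (1 − 0.43) = 0.71 × 0.89 × 0.85 × 0.57 = 0.30615555
P(at least one) = 1 − 0.30615555 = 0.69384445

0.69384445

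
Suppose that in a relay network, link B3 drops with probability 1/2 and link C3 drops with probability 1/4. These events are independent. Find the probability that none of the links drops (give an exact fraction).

3/8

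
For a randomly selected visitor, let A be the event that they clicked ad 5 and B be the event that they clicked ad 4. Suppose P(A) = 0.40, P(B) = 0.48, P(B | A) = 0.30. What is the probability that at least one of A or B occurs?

P(A ∩ B) = P(A)·P(B|A) = 0.40 × 0.30 = 0.12
By inclusion-exclusion,
P(A ∪ B) = 0.40 + 0.48 − 0.12 = 0.76

0.76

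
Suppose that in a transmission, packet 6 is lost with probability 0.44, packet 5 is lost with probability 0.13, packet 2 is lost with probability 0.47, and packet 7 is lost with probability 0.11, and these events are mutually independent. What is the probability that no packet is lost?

0.22981224

P(none) = (1 − 0.44) × (1 − 0.13) × (1 − 0.47) × (1 − 0.11) = 0.56 × 0.87 × 0.53 × 0.89 = 0.22981224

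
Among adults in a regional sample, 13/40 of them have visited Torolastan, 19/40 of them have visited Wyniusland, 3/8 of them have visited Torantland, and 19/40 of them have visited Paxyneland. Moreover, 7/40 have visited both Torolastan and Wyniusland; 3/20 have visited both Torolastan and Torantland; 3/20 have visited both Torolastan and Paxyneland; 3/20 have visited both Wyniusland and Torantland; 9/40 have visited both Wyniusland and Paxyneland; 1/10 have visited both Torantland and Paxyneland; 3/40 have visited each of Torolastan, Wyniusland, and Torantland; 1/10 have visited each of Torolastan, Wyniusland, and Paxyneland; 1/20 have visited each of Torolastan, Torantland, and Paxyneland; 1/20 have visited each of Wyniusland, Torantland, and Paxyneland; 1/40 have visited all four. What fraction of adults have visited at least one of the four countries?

P(union) = 13/40 + 19/40 + 3/8 + 19/40 − 7/40 − 3/20 − 3/20 − 3/20 − 9/40 − 1/10 + 3/40 + 1/10 + 1/20 + 1/20 − 1/40 = 19/20

19/20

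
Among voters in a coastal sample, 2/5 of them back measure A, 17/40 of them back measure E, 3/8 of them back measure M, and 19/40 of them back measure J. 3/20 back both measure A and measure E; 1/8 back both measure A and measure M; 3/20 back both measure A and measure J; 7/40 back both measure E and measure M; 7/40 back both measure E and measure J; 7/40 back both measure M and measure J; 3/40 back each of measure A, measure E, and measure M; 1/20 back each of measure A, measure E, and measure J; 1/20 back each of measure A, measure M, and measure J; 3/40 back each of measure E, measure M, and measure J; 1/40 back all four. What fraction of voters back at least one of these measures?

19/20

By inclusion–exclusion:
P(at least one) = 2/5 + 17/40 + 3/8 + 19/40 − 3/20 − 1/8 − 3/20 − 7/40 − 7/40 − 7/40 + 3/40 + 1/20 + 1/20 + 3/40 − 1/40 = 19/20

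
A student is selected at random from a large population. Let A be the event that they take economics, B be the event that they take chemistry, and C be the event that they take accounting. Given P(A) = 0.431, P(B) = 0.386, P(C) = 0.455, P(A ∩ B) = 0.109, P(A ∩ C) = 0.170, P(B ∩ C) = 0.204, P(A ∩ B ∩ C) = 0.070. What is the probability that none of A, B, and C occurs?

0.141

By inclusion-exclusion,
P(A ∪ B ∪ C) = 0.431 + 0.386 + 0.455 − 0.109 − 0.170 − 0.204 + 0.070 = 0.859
P(none) = 1 − 0.859 = 0.141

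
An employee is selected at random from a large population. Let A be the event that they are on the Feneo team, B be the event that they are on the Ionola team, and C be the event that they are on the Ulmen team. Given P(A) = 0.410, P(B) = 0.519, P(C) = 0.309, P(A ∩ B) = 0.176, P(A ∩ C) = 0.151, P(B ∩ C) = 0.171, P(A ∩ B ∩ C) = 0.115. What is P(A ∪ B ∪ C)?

0.855

P(A ∪ B ∪ C) = 0.410 + 0.519 + 0.309 − 0.176 − 0.151 − 0.171 + 0.115 = 0.855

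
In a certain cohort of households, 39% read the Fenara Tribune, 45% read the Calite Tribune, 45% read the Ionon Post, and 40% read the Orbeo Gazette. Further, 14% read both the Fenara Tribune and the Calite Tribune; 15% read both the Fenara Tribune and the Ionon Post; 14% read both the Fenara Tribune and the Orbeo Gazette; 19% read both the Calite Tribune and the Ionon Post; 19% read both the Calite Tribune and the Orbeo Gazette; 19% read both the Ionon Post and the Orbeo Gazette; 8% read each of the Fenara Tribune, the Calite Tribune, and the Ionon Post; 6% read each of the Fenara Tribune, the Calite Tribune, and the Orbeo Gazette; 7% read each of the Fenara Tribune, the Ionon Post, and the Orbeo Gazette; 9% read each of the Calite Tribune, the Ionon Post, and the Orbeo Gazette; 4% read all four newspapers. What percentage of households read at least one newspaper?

95%

By inclusion-exclusion,
P(union) = 39 + 45 + 45 + 40 − 14 − 15 − 14 − 19 − 19 − 19 + 8 + 6 + 7 + 9 − 4 = 95%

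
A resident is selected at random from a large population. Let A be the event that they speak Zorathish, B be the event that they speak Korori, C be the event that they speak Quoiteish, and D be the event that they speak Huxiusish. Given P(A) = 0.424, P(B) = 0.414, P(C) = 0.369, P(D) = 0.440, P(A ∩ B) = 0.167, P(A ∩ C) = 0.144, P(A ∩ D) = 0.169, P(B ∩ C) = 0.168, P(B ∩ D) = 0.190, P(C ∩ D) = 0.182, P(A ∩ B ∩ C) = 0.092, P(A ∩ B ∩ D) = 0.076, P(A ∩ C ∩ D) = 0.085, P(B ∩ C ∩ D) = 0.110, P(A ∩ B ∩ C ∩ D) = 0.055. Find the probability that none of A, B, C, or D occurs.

0.065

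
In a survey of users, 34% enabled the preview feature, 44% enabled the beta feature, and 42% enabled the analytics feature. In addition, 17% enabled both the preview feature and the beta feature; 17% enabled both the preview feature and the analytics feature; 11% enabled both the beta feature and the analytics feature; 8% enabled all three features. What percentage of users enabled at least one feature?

Apply inclusion-exclusion:
P(at least one) = 34 + 44 + 42 − 17 − 17 − 11 + 8 = 83%

83%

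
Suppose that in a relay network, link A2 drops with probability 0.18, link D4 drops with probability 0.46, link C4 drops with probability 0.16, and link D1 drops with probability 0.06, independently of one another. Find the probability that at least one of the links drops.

0.65036512

P(none) = (1 − 0.18) × (1 − 0.46) × (1 − 0.16) × (1 − 0.06) = 0.82 × 0.54 × 0.84 × 0.94 = 0.34963488
P(at least one) = 1 − 0.34963488 = 0.65036512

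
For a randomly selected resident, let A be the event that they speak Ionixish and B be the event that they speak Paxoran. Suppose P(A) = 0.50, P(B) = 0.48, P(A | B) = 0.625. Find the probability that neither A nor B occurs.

0.32

P(A ∩ B) = P(B)·P(A|B) = 0.48 × 0.625 = 0.30
By inclusion–exclusion:
P(A ∪ B) = 0.50 + 0.48 − 0.30 = 0.68
P(none) = 1 − 0.68 = 0.32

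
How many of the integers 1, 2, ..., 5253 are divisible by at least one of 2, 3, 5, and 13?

3960

Apply inclusion-exclusion:
⌊5253/2⌋ + ⌊5253/3⌋ + ⌊5253/5⌋ + ⌊5253/13⌋ − ⌊5253/6⌋ − ⌊5253/10⌋ − ⌊5253/26⌋ − ⌊5253/15⌋ − ⌊5253/39⌋ − ⌊5253/65⌋ + ⌊5253/30⌋ + ⌊5253/78⌋ + ⌊5253/130⌋ + ⌊5253/195⌋ − ⌊5253/390⌋ = 2626 + 1751 + 1050 + 404 − 875 − 525 − 202 − 350 − 134 − 80 + 175 + 67 + 40 + 26 − 13 = 3960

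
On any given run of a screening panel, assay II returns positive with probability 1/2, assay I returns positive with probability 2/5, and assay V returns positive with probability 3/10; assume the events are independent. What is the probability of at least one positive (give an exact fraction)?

P(none) = (1 − 1/2) × (1 − 2/5) × (1 − 3/10) = 1/2 × 3/5 × 7/10 = 21/100
P(at least one) = 1 − 21/100 = 79/100

79/100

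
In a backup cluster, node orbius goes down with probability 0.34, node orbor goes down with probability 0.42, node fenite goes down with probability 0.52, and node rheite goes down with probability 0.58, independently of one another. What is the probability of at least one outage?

0.92282752

P(none) = (1 − 0.34) × (1 − 0.42) × (1 − 0.52) × (1 − 0.58) = 0.66 × 0.58 × 0.48 × 0.42 = 0.07717248
P(at least one) = 1 − 0.07717248 = 0.92282752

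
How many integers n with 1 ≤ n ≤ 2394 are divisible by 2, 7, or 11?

1461

Using inclusion–exclusion:
⌊2394/2⌋ + ⌊2394/7⌋ + ⌊2394/11⌋ − ⌊2394/14⌋ − ⌊2394/22⌋ − ⌊2394/77⌋ + ⌊2394/154⌋ = 1197 + 342 + 217 − 171 − 108 − 31 + 15 = 1461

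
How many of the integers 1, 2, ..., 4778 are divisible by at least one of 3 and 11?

1882

1592 + 434 − 144 = 1882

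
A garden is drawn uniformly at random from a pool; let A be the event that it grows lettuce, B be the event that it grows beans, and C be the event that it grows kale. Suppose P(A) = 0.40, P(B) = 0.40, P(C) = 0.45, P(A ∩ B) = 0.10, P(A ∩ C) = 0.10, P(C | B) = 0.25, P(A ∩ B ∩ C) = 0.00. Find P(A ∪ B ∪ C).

P(B ∩ C) = P(B)·P(C|B) = 0.40 × 0.25 = 0.10
P(A ∪ B ∪ C) = 0.40 + 0.40 + 0.45 − 0.10 − 0.10 − 0.10 + 0.00 = 0.95

0.95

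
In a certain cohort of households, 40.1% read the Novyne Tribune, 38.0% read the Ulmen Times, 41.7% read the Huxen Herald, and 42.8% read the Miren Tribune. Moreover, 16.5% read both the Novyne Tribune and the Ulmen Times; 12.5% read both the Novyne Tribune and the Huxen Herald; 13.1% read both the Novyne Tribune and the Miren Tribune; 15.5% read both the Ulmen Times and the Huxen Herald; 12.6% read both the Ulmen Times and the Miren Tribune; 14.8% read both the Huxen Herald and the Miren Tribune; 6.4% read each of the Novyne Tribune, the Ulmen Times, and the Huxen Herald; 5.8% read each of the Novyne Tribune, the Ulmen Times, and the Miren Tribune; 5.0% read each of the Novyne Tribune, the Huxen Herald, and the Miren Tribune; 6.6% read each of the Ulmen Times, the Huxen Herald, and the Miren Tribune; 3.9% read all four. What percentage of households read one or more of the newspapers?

By inclusion–exclusion:
P(≥1) = 40.1 + 38.0 + 41.7 + 42.8 − 16.5 − 12.5 − 13.1 − 15.5 − 12.6 − 14.8 + 6.4 + 5.8 + 5.0 + 6.6 − 3.9 = 97.5%

97.5%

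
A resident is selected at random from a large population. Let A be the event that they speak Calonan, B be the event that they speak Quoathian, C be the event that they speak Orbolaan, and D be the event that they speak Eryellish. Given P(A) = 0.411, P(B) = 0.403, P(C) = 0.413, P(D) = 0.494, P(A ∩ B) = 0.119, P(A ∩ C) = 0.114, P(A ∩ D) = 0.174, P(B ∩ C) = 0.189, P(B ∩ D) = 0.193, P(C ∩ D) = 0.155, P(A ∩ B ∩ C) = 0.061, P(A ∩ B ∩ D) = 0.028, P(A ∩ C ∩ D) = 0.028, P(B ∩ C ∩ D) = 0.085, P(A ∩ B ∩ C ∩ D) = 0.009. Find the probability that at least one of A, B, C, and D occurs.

0.970

Apply inclusion-exclusion:
P(A ∪ B ∪ C ∪ D) = 0.411 + 0.403 + 0.413 + 0.494 − 0.119 − 0.114 − 0.174 − 0.189 − 0.193 − 0.155 + 0.061 + 0.028 + 0.028 + 0.085 − 0.009 = 0.970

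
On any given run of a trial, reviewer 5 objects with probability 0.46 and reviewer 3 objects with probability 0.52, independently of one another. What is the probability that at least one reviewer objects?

0.7408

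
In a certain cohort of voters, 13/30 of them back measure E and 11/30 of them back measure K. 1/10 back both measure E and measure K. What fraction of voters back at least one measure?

7/10

Apply inclusion-exclusion:
P(≥1) = 13/30 + 11/30 − 1/10 = 7/10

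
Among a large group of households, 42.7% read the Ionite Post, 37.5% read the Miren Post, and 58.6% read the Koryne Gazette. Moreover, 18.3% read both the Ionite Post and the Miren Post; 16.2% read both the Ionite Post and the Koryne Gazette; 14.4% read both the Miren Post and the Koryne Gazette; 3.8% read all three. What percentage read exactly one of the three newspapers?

52.4%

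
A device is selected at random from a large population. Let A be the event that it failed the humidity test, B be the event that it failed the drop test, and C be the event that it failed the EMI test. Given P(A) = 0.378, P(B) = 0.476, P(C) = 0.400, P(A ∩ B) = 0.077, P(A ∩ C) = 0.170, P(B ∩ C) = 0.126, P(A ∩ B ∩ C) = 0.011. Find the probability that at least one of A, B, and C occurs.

By inclusion-exclusion,
P(A ∪ B ∪ C) = 0.378 + 0.476 + 0.400 − 0.077 − 0.170 − 0.126 + 0.011 = 0.892

0.892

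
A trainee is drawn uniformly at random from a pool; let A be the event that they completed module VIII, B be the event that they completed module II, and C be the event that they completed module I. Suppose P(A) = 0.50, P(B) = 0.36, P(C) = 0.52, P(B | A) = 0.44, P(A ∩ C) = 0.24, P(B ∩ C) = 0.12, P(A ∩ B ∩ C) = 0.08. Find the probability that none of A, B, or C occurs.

P(A ∩ B) = P(A)·P(B|A) = 0.50 × 0.44 = 0.22
Apply inclusion-exclusion:
P(A ∪ B ∪ C) = 0.50 + 0.36 + 0.52 − 0.22 − 0.24 − 0.12 + 0.08 = 0.88
P(none) = 1 − 0.88 = 0.12

0.12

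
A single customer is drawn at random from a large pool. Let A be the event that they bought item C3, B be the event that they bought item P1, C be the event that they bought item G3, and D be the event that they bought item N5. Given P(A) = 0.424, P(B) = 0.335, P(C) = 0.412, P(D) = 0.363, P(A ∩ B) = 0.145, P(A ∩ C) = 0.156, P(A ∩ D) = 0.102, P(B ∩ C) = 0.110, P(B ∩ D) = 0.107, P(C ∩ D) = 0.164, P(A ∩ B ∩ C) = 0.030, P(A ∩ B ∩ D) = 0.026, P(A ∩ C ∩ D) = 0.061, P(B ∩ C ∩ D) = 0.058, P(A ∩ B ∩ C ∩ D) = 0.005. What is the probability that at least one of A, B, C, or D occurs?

0.920

By inclusion-exclusion,
P(A ∪ B ∪ C ∪ D) = 0.424 + 0.335 + 0.412 + 0.363 − 0.145 − 0.156 − 0.102 − 0.110 − 0.107 − 0.164 + 0.030 + 0.026 + 0.061 + 0.058 − 0.005 = 0.920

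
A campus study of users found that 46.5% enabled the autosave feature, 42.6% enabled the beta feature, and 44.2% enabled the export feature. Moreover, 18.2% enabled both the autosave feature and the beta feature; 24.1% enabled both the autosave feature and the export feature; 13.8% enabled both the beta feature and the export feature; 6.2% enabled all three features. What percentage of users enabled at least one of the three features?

83.4%

P(union) = 46.5 + 42.6 + 44.2 − 18.2 − 24.1 − 13.8 + 6.2 = 83.4%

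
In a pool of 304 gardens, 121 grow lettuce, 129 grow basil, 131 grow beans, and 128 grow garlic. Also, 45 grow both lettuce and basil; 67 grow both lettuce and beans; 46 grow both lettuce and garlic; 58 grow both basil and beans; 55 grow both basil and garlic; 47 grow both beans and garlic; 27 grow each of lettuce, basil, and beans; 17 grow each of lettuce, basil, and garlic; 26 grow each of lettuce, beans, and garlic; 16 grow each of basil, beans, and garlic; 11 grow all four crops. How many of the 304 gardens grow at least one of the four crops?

By inclusion–exclusion:
|union| = 121 + 129 + 131 + 128 − 45 − 67 − 46 − 58 − 55 − 47 + 27 + 17 + 26 + 16 − 11 = 266

266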